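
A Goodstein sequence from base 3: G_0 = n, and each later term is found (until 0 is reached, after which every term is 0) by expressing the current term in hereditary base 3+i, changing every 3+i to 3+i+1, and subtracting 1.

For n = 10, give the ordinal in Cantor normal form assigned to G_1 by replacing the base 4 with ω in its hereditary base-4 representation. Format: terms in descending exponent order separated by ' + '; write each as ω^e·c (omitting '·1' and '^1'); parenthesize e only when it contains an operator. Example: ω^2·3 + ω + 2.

[0] 10 ≡ 3^2 + 1 (base 3). Lift 4: 17. −1: 16.
[1] 16 ≡ 4^2 (base 4). Lift 5: 25. −1: 24.

ω^2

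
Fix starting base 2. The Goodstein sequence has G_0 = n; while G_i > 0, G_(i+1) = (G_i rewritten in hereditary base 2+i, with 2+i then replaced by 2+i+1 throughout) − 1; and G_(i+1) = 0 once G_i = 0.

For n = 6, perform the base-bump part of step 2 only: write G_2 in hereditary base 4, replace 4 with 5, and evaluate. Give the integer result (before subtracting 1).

3126

G_0=6  [base 2] 2^2 + 2  →[2↦3]→  3^3 + 3 = 30  −1 ⇒ G_1=29
G_1=29  [base 3] 3^3 + 2  →[3↦4]→  4^4 + 2 = 258  −1 ⇒ G_2=257
G_2=257  [base 4] 4^4 + 1  →[4↦5]→  5^5 + 1 = 3126  −1 ⇒ G_3=3125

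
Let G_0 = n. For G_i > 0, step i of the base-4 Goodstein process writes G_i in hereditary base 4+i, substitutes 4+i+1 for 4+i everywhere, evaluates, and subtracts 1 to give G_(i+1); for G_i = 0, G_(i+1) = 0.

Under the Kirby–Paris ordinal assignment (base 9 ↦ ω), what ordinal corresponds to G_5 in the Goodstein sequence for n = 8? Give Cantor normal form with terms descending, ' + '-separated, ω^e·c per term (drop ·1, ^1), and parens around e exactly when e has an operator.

[0] 8 ≡ 2·4 (base 4). Lift 5: 10. −1: 9.
[1] 9 ≡ 5 + 4 (base 5). Lift 6: 10. −1: 9.
[2] 9 ≡ 6 + 3 (base 6). Lift 7: 10. −1: 9.
[3] 9 ≡ 7 + 2 (base 7). Lift 8: 10. −1: 9.
[4] 9 ≡ 8 + 1 (base 8). Lift 9: 10. −1: 9.
[5] 9 ≡ 9 (base 9). Lift 10: 10. −1: 9.

ω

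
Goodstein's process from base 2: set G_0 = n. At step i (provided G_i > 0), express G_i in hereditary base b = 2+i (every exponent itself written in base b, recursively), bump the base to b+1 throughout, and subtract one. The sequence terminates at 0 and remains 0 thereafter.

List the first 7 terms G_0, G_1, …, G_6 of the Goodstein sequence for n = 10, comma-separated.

i=0: 10 = 2^(2 + 1) + 2 (b=2); 2→3: 3^(3 + 1) + 3 = 84; 84−1 = 83
i=1: 83 = 3^(3 + 1) + 2 (b=3); 3→4: 4^(4 + 1) + 2 = 1026; 1026−1 = 1025
i=2: 1025 = 4^(4 + 1) + 1 (b=4); 4→5: 5^(5 + 1) + 1 = 15626; 15626−1 = 15625
i=3: 15625 = 5^(5 + 1) (b=5); 5→6: 6^(6 + 1) = 279936; 279936−1 = 279935
i=4: 279935 = 5·6^6 + 5·6^5 + 5·6^4 + 5·6^3 + 5·6^2 + 5·6 + 5 (b=6); 6→7: 5·7^7 + 5·7^5 + 5·7^4 + 5·7^3 + 5·7^2 + 5·7 + 5 = 4215755; 4215755−1 = 4215754
i=5: 4215754 = 5·7^7 + 5·7^5 + 5·7^4 + 5·7^3 + 5·7^2 + 5·7 + 4 (b=7); 7→8: 5·8^8 + 5·8^5 + 5·8^4 + 5·8^3 + 5·8^2 + 5·8 + 4 = 84073324; 84073324−1 = 84073323

10, 83, 1025, 15625, 279935, 4215754, 84073323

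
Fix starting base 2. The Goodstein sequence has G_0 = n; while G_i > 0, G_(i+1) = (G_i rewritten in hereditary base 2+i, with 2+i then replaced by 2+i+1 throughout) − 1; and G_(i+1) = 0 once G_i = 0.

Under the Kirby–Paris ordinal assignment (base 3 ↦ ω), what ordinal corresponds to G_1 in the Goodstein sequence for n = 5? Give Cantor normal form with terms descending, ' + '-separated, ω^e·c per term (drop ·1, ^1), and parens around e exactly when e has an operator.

ω^ω

[0] 5 ≡ 2^2 + 1 (base 2). Lift 3: 28. −1: 27.
[1] 27 ≡ 3^3 (base 3). Lift 4: 256. −1: 255.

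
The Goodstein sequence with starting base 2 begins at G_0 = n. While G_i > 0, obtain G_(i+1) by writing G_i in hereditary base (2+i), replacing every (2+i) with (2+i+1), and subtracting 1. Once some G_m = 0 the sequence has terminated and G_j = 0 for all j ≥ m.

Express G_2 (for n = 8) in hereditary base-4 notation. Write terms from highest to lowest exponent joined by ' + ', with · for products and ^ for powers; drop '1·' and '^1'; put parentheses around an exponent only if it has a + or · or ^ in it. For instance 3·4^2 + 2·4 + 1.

i=0: 8 = 2^(2 + 1) (b=2); 2→3: 3^(3 + 1) = 81; 81−1 = 80
i=1: 80 = 2·3^3 + 2·3^2 + 2·3 + 2 (b=3); 3→4: 2·4^4 + 2·4^2 + 2·4 + 2 = 554; 554−1 = 553
i=2: 553 = 2·4^4 + 2·4^2 + 2·4 + 1 (b=4); 4→5: 2·5^5 + 2·5^2 + 2·5 + 1 = 6311; 6311−1 = 6310

2·4^4 + 2·4^2 + 2·4 + 1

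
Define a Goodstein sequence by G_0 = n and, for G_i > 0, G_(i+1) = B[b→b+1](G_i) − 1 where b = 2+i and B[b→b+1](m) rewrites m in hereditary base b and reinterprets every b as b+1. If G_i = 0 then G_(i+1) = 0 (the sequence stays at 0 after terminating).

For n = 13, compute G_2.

G_0 = 13. HB_2(13) = 2^(2 + 1) + 2^2 + 1. Bump = 109. G_1 = 108.
G_1 = 108. HB_3(108) = 3^(3 + 1) + 3^3. Bump = 1280. G_2 = 1279.
G_2 = 1279. HB_4(1279) = 4^(4 + 1) + 3·4^3 + 3·4^2 + 3·4 + 3. Bump = 16093. G_3 = 16092.

1279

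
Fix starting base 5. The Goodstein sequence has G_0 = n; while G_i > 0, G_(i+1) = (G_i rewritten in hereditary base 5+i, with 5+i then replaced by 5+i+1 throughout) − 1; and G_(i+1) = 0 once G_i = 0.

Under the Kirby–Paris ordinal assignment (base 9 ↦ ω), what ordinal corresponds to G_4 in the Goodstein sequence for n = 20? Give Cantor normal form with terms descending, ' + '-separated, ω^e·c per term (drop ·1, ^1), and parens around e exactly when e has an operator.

ω·3 + 2

step 0: 20 = 4·5; sub 6 for 5: 4·6; = 24; G_1 = 24−1 = 23
step 1: 23 = 3·6 + 5; sub 7 for 6: 3·7 + 5; = 26; G_2 = 26−1 = 25
step 2: 25 = 3·7 + 4; sub 8 for 7: 3·8 + 4; = 28; G_3 = 28−1 = 27
step 3: 27 = 3·8 + 3; sub 9 for 8: 3·9 + 3; = 30; G_4 = 30−1 = 29
step 4: 29 = 3·9 + 2; sub 10 for 9: 3·10 + 2; = 32; G_5 = 32−1 = 31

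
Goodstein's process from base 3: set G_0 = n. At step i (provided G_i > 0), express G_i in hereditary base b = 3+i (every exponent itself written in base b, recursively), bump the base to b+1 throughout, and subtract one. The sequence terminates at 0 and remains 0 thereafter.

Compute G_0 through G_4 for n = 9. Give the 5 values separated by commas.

9, 15, 17, 19, 21

(0) 9|_3 = 3^2 ↦ 4^2|_4 = 16 ⇒ 15
(1) 15|_4 = 3·4 + 3 ↦ 3·5 + 3|_5 = 18 ⇒ 17
(2) 17|_5 = 3·5 + 2 ↦ 3·6 + 2|_6 = 20 ⇒ 19
(3) 19|_6 = 3·6 + 1 ↦ 3·7 + 1|_7 = 22 ⇒ 21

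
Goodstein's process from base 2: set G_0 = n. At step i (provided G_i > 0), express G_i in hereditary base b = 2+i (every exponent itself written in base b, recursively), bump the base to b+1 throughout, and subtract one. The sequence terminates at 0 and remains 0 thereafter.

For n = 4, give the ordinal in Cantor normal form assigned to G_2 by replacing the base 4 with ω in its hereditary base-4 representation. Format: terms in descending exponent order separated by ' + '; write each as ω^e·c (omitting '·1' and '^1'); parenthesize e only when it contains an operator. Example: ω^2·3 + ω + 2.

ω^2·2 + ω·2 + 1

4 —HB2→ 2^2 —bump→ 3^3 = 27 —(−1)→ 26
26 —HB3→ 2·3^2 + 2·3 + 2 —bump→ 2·4^2 + 2·4 + 2 = 42 —(−1)→ 41
41 —HB4→ 2·4^2 + 2·4 + 1 —bump→ 2·5^2 + 2·5 + 1 = 61 —(−1)→ 60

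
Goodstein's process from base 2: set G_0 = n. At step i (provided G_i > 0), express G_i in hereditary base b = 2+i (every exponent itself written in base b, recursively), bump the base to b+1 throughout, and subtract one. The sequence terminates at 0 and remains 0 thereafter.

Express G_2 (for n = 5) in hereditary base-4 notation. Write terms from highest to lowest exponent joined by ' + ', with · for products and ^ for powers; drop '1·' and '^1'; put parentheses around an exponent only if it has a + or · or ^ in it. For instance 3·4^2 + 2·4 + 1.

3·4^3 + 3·4^2 + 3·4 + 3

base 2: 5 = 2^2 + 1; at 3: 3^3 + 1 = 28; next = 27
base 3: 27 = 3^3; at 4: 4^4 = 256; next = 255
base 4: 255 = 3·4^3 + 3·4^2 + 3·4 + 3; at 5: 3·5^3 + 3·5^2 + 3·5 + 3 = 468; next = 467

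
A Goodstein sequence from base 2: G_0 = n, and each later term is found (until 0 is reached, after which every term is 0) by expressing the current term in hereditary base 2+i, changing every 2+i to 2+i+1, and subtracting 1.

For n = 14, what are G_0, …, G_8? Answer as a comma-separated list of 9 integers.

14, 110, 1281, 18750, 326591, 5862840, 134404971, 3487116548, 100000555551

step 0: 14 = 2^(2 + 1) + 2^2 + 2; sub 3 for 2: 3^(3 + 1) + 3^3 + 3; = 111; G_1 = 111−1 = 110
step 1: 110 = 3^(3 + 1) + 3^3 + 2; sub 4 for 3: 4^(4 + 1) + 4^4 + 2; = 1282; G_2 = 1282−1 = 1281
step 2: 1281 = 4^(4 + 1) + 4^4 + 1; sub 5 for 4: 5^(5 + 1) + 5^5 + 1; = 18751; G_3 = 18751−1 = 18750
step 3: 18750 = 5^(5 + 1) + 5^5; sub 6 for 5: 6^(6 + 1) + 6^6; = 326592; G_4 = 326592−1 = 326591
step 4: 326591 = 6^(6 + 1) + 5·6^5 + 5·6^4 + 5·6^3 + 5·6^2 + 5·6 + 5; sub 7 for 6: 7^(7 + 1) + 5·7^5 + 5·7^4 + 5·7^3 + 5·7^2 + 5·7 + 5; = 5862841; G_5 = 5862841−1 = 5862840
step 5: 5862840 = 7^(7 + 1) + 5·7^5 + 5·7^4 + 5·7^3 + 5·7^2 + 5·7 + 4; sub 8 for 7: 8^(8 + 1) + 5·8^5 + 5·8^4 + 5·8^3 + 5·8^2 + 5·8 + 4; = 134404972; G_6 = 134404972−1 = 134404971
step 6: 134404971 = 8^(8 + 1) + 5·8^5 + 5·8^4 + 5·8^3 + 5·8^2 + 5·8 + 3; sub 9 for 8: 9^(9 + 1) + 5·9^5 + 5·9^4 + 5·9^3 + 5·9^2 + 5·9 + 3; = 3487116549; G_7 = 3487116549−1 = 3487116548
step 7: 3487116548 = 9^(9 + 1) + 5·9^5 + 5·9^4 + 5·9^3 + 5·9^2 + 5·9 + 2; sub 10 for 9: 10^(10 + 1) + 5·10^5 + 5·10^4 + 5·10^3 + 5·10^2 + 5·10 + 2; = 100000555552; G_8 = 100000555552−1 = 100000555551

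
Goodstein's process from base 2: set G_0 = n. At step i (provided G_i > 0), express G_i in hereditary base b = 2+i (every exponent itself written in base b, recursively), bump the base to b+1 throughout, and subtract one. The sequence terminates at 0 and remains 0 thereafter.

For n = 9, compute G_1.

81

i=0: 9 = 2^(2 + 1) + 1 (b=2); 2→3: 3^(3 + 1) + 1 = 82; 82−1 = 81
i=1: 81 = 3^(3 + 1) (b=3); 3→4: 4^(4 + 1) = 1024; 1024−1 = 1023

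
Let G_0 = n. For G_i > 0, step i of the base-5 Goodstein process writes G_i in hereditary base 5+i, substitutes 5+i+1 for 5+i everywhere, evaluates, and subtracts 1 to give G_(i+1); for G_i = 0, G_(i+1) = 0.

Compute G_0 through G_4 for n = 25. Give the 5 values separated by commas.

step 0: 25 = 5^2; sub 6 for 5: 6^2; = 36; G_1 = 36−1 = 35
step 1: 35 = 5·6 + 5; sub 7 for 6: 5·7 + 5; = 40; G_2 = 40−1 = 39
step 2: 39 = 5·7 + 4; sub 8 for 7: 5·8 + 4; = 44; G_3 = 44−1 = 43
step 3: 43 = 5·8 + 3; sub 9 for 8: 5·9 + 3; = 48; G_4 = 48−1 = 47

25, 35, 39, 43, 47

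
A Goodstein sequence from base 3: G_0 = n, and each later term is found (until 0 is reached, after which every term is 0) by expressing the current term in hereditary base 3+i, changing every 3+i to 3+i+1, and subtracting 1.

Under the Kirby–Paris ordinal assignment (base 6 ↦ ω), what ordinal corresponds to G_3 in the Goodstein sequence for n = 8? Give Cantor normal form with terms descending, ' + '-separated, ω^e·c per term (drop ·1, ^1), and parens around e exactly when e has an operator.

G_0=8  [base 3] 2·3 + 2  →[3↦4]→  2·4 + 2 = 10  −1 ⇒ G_1=9
G_1=9  [base 4] 2·4 + 1  →[4↦5]→  2·5 + 1 = 11  −1 ⇒ G_2=10
G_2=10  [base 5] 2·5  →[5↦6]→  2·6 = 12  −1 ⇒ G_3=11
G_3=11  [base 6] 6 + 5  →[6↦7]→  7 + 5 = 12  −1 ⇒ G_4=11

ω + 5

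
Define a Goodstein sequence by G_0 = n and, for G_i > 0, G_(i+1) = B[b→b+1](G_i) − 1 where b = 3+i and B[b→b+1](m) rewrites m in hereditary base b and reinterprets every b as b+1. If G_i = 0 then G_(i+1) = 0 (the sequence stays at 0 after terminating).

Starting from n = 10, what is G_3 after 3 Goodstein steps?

base 3: 10 = 3^2 + 1; at 4: 4^2 + 1 = 17; next = 16
base 4: 16 = 4^2; at 5: 5^2 = 25; next = 24
base 5: 24 = 4·5 + 4; at 6: 4·6 + 4 = 28; next = 27

27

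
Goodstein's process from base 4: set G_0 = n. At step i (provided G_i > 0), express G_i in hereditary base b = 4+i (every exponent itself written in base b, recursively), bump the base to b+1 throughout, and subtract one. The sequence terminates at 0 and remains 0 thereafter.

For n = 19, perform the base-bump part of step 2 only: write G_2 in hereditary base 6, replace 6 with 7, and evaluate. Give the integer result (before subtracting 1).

50

[0] 19 ≡ 4^2 + 3 (base 4). Lift 5: 28. −1: 27.
[1] 27 ≡ 5^2 + 2 (base 5). Lift 6: 38. −1: 37.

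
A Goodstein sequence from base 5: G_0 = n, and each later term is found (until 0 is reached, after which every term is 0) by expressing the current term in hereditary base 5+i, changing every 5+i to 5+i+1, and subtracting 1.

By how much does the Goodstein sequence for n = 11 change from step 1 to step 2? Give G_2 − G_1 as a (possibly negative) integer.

1

(0) 11|_5 = 2·5 + 1 ↦ 2·6 + 1|_6 = 13 ⇒ 12
(1) 12|_6 = 2·6 ↦ 2·7|_7 = 14 ⇒ 13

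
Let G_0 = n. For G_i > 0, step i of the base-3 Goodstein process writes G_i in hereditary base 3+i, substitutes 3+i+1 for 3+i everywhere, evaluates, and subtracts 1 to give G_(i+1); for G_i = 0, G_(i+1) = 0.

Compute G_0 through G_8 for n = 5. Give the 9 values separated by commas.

5 —HB3→ 3 + 2 —bump→ 4 + 2 = 6 —(−1)→ 5
5 —HB4→ 4 + 1 —bump→ 5 + 1 = 6 —(−1)→ 5
5 —HB5→ 5 —bump→ 6 = 6 —(−1)→ 5
5 —HB6→ 5 —bump→ 5 = 5 —(−1)→ 4
4 —HB7→ 4 —bump→ 4 = 4 —(−1)→ 3
3 —HB8→ 3 —bump→ 3 = 3 —(−1)→ 2
2 —HB9→ 2 —bump→ 2 = 2 —(−1)→ 1
1 —HB10→ 1 —bump→ 1 = 1 —(−1)→ 0

5, 5, 5, 5, 4, 3, 2, 1, 0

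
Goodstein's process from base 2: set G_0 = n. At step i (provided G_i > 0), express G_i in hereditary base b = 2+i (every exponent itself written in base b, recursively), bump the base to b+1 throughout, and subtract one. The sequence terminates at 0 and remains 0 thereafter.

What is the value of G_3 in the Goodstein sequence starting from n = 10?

15625

[0] 10 ≡ 2^(2 + 1) + 2 (base 2). Lift 3: 84. −1: 83.
[1] 83 ≡ 3^(3 + 1) + 2 (base 3). Lift 4: 1026. −1: 1025.
[2] 1025 ≡ 4^(4 + 1) + 1 (base 4). Lift 5: 15626. −1: 15625.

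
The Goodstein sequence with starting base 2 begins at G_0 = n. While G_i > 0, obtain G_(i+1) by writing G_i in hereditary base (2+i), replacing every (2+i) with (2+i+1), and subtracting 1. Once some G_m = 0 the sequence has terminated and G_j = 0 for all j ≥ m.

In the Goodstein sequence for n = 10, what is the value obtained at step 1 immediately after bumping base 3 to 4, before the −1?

10 —HB2→ 2^(2 + 1) + 2 —bump→ 3^(3 + 1) + 3 = 84 —(−1)→ 83
83 —HB3→ 3^(3 + 1) + 2 —bump→ 4^(4 + 1) + 2 = 1026 —(−1)→ 1025

1026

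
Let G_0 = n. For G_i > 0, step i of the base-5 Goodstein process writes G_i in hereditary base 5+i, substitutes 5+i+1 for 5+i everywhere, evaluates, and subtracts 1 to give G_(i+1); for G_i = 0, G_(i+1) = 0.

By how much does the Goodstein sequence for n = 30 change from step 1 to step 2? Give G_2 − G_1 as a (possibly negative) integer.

12

[0] 30 ≡ 5^2 + 5 (base 5). Lift 6: 42. −1: 41.
[1] 41 ≡ 6^2 + 5 (base 6). Lift 7: 54. −1: 53.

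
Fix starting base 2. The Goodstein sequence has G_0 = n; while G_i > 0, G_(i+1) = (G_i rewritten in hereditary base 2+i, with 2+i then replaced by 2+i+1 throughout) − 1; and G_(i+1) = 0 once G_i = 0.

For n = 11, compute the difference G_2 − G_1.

943

base 2: 11 = 2^(2 + 1) + 2 + 1; at 3: 3^(3 + 1) + 3 + 1 = 85; next = 84
base 3: 84 = 3^(3 + 1) + 3; at 4: 4^(4 + 1) + 4 = 1028; next = 1027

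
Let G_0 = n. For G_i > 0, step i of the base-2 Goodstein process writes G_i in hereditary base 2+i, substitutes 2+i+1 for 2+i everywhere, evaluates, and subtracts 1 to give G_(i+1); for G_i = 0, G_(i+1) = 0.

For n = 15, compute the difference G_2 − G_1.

1172

(0) 15|_2 = 2^(2 + 1) + 2^2 + 2 + 1 ↦ 3^(3 + 1) + 3^3 + 3 + 1|_3 = 112 ⇒ 111
(1) 111|_3 = 3^(3 + 1) + 3^3 + 3 ↦ 4^(4 + 1) + 4^4 + 4|_4 = 1284 ⇒ 1283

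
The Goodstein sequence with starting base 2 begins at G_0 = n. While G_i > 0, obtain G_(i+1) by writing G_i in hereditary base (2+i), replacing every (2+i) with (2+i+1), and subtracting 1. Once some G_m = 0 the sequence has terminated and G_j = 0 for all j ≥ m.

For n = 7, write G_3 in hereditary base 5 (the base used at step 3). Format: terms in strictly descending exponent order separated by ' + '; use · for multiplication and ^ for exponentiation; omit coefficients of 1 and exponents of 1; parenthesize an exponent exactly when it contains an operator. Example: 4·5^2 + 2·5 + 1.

G_0=7  [base 2] 2^2 + 2 + 1  →[2↦3]→  3^3 + 3 + 1 = 31  −1 ⇒ G_1=30
G_1=30  [base 3] 3^3 + 3  →[3↦4]→  4^4 + 4 = 260  −1 ⇒ G_2=259
G_2=259  [base 4] 4^4 + 3  →[4↦5]→  5^5 + 3 = 3128  −1 ⇒ G_3=3127
G_3=3127  [base 5] 5^5 + 2  →[5↦6]→  6^6 + 2 = 46658  −1 ⇒ G_4=46657

5^5 + 2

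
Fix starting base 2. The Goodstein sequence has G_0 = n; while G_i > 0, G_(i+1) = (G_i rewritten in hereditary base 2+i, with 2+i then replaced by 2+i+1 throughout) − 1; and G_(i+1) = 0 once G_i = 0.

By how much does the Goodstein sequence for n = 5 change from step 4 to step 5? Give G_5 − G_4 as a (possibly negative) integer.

step 0: 5 = 2^2 + 1; sub 3 for 2: 3^3 + 1; = 28; G_1 = 28−1 = 27
step 1: 27 = 3^3; sub 4 for 3: 4^4; = 256; G_2 = 256−1 = 255
step 2: 255 = 3·4^3 + 3·4^2 + 3·4 + 3; sub 5 for 4: 3·5^3 + 3·5^2 + 3·5 + 3; = 468; G_3 = 468−1 = 467
step 3: 467 = 3·5^3 + 3·5^2 + 3·5 + 2; sub 6 for 5: 3·6^3 + 3·6^2 + 3·6 + 2; = 776; G_4 = 776−1 = 775
step 4: 775 = 3·6^3 + 3·6^2 + 3·6 + 1; sub 7 for 6: 3·7^3 + 3·7^2 + 3·7 + 1; = 1198; G_5 = 1198−1 = 1197

422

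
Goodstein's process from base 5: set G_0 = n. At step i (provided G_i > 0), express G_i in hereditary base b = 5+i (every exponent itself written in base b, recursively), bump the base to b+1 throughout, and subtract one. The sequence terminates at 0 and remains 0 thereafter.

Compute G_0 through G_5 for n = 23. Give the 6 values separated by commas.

23, 26, 29, 32, 35, 37

23 —HB5→ 4·5 + 3 —bump→ 4·6 + 3 = 27 —(−1)→ 26
26 —HB6→ 4·6 + 2 —bump→ 4·7 + 2 = 30 —(−1)→ 29
29 —HB7→ 4·7 + 1 —bump→ 4·8 + 1 = 33 —(−1)→ 32
32 —HB8→ 4·8 —bump→ 4·9 = 36 —(−1)→ 35
35 —HB9→ 3·9 + 8 —bump→ 3·10 + 8 = 38 —(−1)→ 37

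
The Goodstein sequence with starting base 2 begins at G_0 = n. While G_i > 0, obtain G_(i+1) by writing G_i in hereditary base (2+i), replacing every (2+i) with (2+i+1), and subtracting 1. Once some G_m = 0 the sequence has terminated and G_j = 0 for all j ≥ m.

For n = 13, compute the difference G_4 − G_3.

264619

base 2: 13 = 2^(2 + 1) + 2^2 + 1; at 3: 3^(3 + 1) + 3^3 + 1 = 109; next = 108
base 3: 108 = 3^(3 + 1) + 3^3; at 4: 4^(4 + 1) + 4^4 = 1280; next = 1279
base 4: 1279 = 4^(4 + 1) + 3·4^3 + 3·4^2 + 3·4 + 3; at 5: 5^(5 + 1) + 3·5^3 + 3·5^2 + 3·5 + 3 = 16093; next = 16092
base 5: 16092 = 5^(5 + 1) + 3·5^3 + 3·5^2 + 3·5 + 2; at 6: 6^(6 + 1) + 3·6^3 + 3·6^2 + 3·6 + 2 = 280712; next = 280711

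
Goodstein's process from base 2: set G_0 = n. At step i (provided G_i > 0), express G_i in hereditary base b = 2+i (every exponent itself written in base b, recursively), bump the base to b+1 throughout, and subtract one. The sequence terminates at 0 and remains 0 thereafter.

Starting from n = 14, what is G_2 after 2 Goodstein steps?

1281

14 —HB2→ 2^(2 + 1) + 2^2 + 2 —bump→ 3^(3 + 1) + 3^3 + 3 = 111 —(−1)→ 110
110 —HB3→ 3^(3 + 1) + 3^3 + 2 —bump→ 4^(4 + 1) + 4^4 + 2 = 1282 —(−1)→ 1281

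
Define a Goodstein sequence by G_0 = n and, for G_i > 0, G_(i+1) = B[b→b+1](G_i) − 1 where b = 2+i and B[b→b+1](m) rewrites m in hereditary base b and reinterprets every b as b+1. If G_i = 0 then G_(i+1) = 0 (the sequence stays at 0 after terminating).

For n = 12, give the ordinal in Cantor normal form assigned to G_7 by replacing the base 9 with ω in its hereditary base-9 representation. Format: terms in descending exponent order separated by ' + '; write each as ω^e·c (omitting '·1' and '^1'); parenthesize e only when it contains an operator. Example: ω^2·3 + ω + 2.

ω^(ω + 1) + ω^2·2 + ω + 2

(0) 12|_2 = 2^(2 + 1) + 2^2 ↦ 3^(3 + 1) + 3^3|_3 = 108 ⇒ 107
(1) 107|_3 = 3^(3 + 1) + 2·3^2 + 2·3 + 2 ↦ 4^(4 + 1) + 2·4^2 + 2·4 + 2|_4 = 1066 ⇒ 1065
(2) 1065|_4 = 4^(4 + 1) + 2·4^2 + 2·4 + 1 ↦ 5^(5 + 1) + 2·5^2 + 2·5 + 1|_5 = 15686 ⇒ 15685
(3) 15685|_5 = 5^(5 + 1) + 2·5^2 + 2·5 ↦ 6^(6 + 1) + 2·6^2 + 2·6|_6 = 280020 ⇒ 280019
(4) 280019|_6 = 6^(6 + 1) + 2·6^2 + 6 + 5 ↦ 7^(7 + 1) + 2·7^2 + 7 + 5|_7 = 5764911 ⇒ 5764910
(5) 5764910|_7 = 7^(7 + 1) + 2·7^2 + 7 + 4 ↦ 8^(8 + 1) + 2·8^2 + 8 + 4|_8 = 134217868 ⇒ 134217867
(6) 134217867|_8 = 8^(8 + 1) + 2·8^2 + 8 + 3 ↦ 9^(9 + 1) + 2·9^2 + 9 + 3|_9 = 3486784575 ⇒ 3486784574
(7) 3486784574|_9 = 9^(9 + 1) + 2·9^2 + 9 + 2 ↦ 10^(10 + 1) + 2·10^2 + 10 + 2|_10 = 100000000212 ⇒ 100000000211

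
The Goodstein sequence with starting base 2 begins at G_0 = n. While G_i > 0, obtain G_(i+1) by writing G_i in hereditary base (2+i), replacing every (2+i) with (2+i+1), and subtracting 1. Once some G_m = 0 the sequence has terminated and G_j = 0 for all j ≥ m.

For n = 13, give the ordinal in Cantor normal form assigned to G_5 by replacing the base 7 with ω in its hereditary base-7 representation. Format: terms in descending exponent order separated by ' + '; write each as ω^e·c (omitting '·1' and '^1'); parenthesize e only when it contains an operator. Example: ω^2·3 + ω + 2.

[0] 13 ≡ 2^(2 + 1) + 2^2 + 1 (base 2). Lift 3: 109. −1: 108.
[1] 108 ≡ 3^(3 + 1) + 3^3 (base 3). Lift 4: 1280. −1: 1279.
[2] 1279 ≡ 4^(4 + 1) + 3·4^3 + 3·4^2 + 3·4 + 3 (base 4). Lift 5: 16093. −1: 16092.
[3] 16092 ≡ 5^(5 + 1) + 3·5^3 + 3·5^2 + 3·5 + 2 (base 5). Lift 6: 280712. −1: 280711.
[4] 280711 ≡ 6^(6 + 1) + 3·6^3 + 3·6^2 + 3·6 + 1 (base 6). Lift 7: 5765999. −1: 5765998.
[5] 5765998 ≡ 7^(7 + 1) + 3·7^3 + 3·7^2 + 3·7 (base 7). Lift 8: 134219480. −1: 134219479.

ω^(ω + 1) + ω^3·3 + ω^2·3 + ω·3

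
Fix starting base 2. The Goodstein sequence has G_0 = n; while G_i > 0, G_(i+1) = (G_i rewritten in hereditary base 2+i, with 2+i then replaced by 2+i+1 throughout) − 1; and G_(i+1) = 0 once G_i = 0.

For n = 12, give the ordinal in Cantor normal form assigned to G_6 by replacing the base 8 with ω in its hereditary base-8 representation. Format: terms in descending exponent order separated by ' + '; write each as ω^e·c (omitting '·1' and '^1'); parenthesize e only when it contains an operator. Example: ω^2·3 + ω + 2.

i=0: 12 = 2^(2 + 1) + 2^2 (b=2); 2→3: 3^(3 + 1) + 3^3 = 108; 108−1 = 107
i=1: 107 = 3^(3 + 1) + 2·3^2 + 2·3 + 2 (b=3); 3→4: 4^(4 + 1) + 2·4^2 + 2·4 + 2 = 1066; 1066−1 = 1065
i=2: 1065 = 4^(4 + 1) + 2·4^2 + 2·4 + 1 (b=4); 4→5: 5^(5 + 1) + 2·5^2 + 2·5 + 1 = 15686; 15686−1 = 15685
i=3: 15685 = 5^(5 + 1) + 2·5^2 + 2·5 (b=5); 5→6: 6^(6 + 1) + 2·6^2 + 2·6 = 280020; 280020−1 = 280019
i=4: 280019 = 6^(6 + 1) + 2·6^2 + 6 + 5 (b=6); 6→7: 7^(7 + 1) + 2·7^2 + 7 + 5 = 5764911; 5764911−1 = 5764910
i=5: 5764910 = 7^(7 + 1) + 2·7^2 + 7 + 4 (b=7); 7→8: 8^(8 + 1) + 2·8^2 + 8 + 4 = 134217868; 134217868−1 = 134217867
i=6: 134217867 = 8^(8 + 1) + 2·8^2 + 8 + 3 (b=8); 8→9: 9^(9 + 1) + 2·9^2 + 9 + 3 = 3486784575; 3486784575−1 = 3486784574

ω^(ω + 1) + ω^2·2 + ω + 3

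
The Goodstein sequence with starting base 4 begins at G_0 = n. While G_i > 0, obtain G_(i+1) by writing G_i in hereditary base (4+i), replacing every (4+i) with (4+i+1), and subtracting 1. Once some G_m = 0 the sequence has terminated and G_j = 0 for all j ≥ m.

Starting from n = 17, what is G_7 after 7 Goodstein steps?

55

i=0: 17 = 4^2 + 1 (b=4); 4→5: 5^2 + 1 = 26; 26−1 = 25
i=1: 25 = 5^2 (b=5); 5→6: 6^2 = 36; 36−1 = 35
i=2: 35 = 5·6 + 5 (b=6); 6→7: 5·7 + 5 = 40; 40−1 = 39
i=3: 39 = 5·7 + 4 (b=7); 7→8: 5·8 + 4 = 44; 44−1 = 43
i=4: 43 = 5·8 + 3 (b=8); 8→9: 5·9 + 3 = 48; 48−1 = 47
i=5: 47 = 5·9 + 2 (b=9); 9→10: 5·10 + 2 = 52; 52−1 = 51
i=6: 51 = 5·10 + 1 (b=10); 10→11: 5·11 + 1 = 56; 56−1 = 55
i=7: 55 = 5·11 (b=11); 11→12: 5·12 = 60; 60−1 = 59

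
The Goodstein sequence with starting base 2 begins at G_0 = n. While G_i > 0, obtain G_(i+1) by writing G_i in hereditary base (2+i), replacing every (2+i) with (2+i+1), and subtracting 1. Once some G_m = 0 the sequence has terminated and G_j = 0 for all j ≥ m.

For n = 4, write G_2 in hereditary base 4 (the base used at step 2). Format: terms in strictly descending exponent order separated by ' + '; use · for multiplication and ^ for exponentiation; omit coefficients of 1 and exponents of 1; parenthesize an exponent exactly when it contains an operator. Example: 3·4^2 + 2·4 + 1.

2·4^2 + 2·4 + 1

step 0: 4 = 2^2; sub 3 for 2: 3^3; = 27; G_1 = 27−1 = 26
step 1: 26 = 2·3^2 + 2·3 + 2; sub 4 for 3: 2·4^2 + 2·4 + 2; = 42; G_2 = 42−1 = 41
step 2: 41 = 2·4^2 + 2·4 + 1; sub 5 for 4: 2·5^2 + 2·5 + 1; = 61; G_3 = 61−1 = 60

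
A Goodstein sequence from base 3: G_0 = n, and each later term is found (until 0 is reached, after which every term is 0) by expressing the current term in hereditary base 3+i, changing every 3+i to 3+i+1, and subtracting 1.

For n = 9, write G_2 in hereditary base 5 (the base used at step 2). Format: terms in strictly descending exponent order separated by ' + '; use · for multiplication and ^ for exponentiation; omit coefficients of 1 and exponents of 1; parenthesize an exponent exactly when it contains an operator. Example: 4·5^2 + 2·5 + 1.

[0] 9 ≡ 3^2 (base 3). Lift 4: 16. −1: 15.
[1] 15 ≡ 3·4 + 3 (base 4). Lift 5: 18. −1: 17.
[2] 17 ≡ 3·5 + 2 (base 5). Lift 6: 20. −1: 19.

3·5 + 2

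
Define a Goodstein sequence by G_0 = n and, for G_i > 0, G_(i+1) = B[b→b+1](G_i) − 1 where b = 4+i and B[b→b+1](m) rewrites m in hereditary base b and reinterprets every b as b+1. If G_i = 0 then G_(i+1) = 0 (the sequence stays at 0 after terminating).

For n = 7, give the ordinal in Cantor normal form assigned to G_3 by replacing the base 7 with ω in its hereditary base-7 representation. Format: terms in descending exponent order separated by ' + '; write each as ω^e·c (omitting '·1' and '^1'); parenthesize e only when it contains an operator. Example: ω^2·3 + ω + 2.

G_0=7  [base 4] 4 + 3  →[4↦5]→  5 + 3 = 8  −1 ⇒ G_1=7
G_1=7  [base 5] 5 + 2  →[5↦6]→  6 + 2 = 8  −1 ⇒ G_2=7
G_2=7  [base 6] 6 + 1  →[6↦7]→  7 + 1 = 8  −1 ⇒ G_3=7
G_3=7  [base 7] 7  →[7↦8]→  8 = 8  −1 ⇒ G_4=7

ω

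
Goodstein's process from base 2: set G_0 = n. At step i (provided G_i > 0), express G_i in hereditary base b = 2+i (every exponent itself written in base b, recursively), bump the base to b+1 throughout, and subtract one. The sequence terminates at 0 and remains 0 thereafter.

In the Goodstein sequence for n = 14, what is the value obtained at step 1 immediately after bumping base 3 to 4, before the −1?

1282

i=0: 14 = 2^(2 + 1) + 2^2 + 2 (b=2); 2→3: 3^(3 + 1) + 3^3 + 3 = 111; 111−1 = 110
i=1: 110 = 3^(3 + 1) + 3^3 + 2 (b=3); 3→4: 4^(4 + 1) + 4^4 + 2 = 1282; 1282−1 = 1281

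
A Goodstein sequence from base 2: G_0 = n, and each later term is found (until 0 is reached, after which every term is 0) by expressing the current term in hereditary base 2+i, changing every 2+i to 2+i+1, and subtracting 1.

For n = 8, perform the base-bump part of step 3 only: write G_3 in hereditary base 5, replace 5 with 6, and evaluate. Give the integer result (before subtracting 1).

base 2: 8 = 2^(2 + 1); at 3: 3^(3 + 1) = 81; next = 80
base 3: 80 = 2·3^3 + 2·3^2 + 2·3 + 2; at 4: 2·4^4 + 2·4^2 + 2·4 + 2 = 554; next = 553
base 4: 553 = 2·4^4 + 2·4^2 + 2·4 + 1; at 5: 2·5^5 + 2·5^2 + 2·5 + 1 = 6311; next = 6310
base 5: 6310 = 2·5^5 + 2·5^2 + 2·5; at 6: 2·6^6 + 2·6^2 + 2·6 = 93396; next = 93395

93396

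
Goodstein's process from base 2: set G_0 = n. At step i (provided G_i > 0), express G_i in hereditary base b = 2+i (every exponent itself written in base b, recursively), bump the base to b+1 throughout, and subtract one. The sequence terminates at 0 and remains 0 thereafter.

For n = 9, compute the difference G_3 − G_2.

[0] 9 ≡ 2^(2 + 1) + 1 (base 2). Lift 3: 82. −1: 81.
[1] 81 ≡ 3^(3 + 1) (base 3). Lift 4: 1024. −1: 1023.
[2] 1023 ≡ 3·4^4 + 3·4^3 + 3·4^2 + 3·4 + 3 (base 4). Lift 5: 9843. −1: 9842.

8819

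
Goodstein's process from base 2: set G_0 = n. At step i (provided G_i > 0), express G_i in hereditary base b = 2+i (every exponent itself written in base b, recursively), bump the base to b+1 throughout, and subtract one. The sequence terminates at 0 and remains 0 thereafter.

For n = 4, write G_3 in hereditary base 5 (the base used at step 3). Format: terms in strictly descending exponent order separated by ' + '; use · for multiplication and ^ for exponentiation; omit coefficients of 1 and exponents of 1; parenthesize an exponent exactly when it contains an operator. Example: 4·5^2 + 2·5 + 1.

[0] 4 ≡ 2^2 (base 2). Lift 3: 27. −1: 26.
[1] 26 ≡ 2·3^2 + 2·3 + 2 (base 3). Lift 4: 42. −1: 41.
[2] 41 ≡ 2·4^2 + 2·4 + 1 (base 4). Lift 5: 61. −1: 60.
[3] 60 ≡ 2·5^2 + 2·5 (base 5). Lift 6: 84. −1: 83.

2·5^2 + 2·5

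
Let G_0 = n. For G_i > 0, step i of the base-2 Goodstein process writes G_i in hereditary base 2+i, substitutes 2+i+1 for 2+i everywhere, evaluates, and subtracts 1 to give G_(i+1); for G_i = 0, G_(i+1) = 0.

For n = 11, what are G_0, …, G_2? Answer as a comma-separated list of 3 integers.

[0] 11 ≡ 2^(2 + 1) + 2 + 1 (base 2). Lift 3: 85. −1: 84.
[1] 84 ≡ 3^(3 + 1) + 3 (base 3). Lift 4: 1028. −1: 1027.

11, 84, 1027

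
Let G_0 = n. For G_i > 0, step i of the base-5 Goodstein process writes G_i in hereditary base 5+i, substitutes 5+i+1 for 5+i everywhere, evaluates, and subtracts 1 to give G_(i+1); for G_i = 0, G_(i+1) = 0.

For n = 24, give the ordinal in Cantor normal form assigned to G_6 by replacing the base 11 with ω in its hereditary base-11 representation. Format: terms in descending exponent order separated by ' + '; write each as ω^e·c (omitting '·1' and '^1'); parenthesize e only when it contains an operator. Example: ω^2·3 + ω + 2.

ω·3 + 8

[0] 24 ≡ 4·5 + 4 (base 5). Lift 6: 28. −1: 27.
[1] 27 ≡ 4·6 + 3 (base 6). Lift 7: 31. −1: 30.
[2] 30 ≡ 4·7 + 2 (base 7). Lift 8: 34. −1: 33.
[3] 33 ≡ 4·8 + 1 (base 8). Lift 9: 37. −1: 36.
[4] 36 ≡ 4·9 (base 9). Lift 10: 40. −1: 39.
[5] 39 ≡ 3·10 + 9 (base 10). Lift 11: 42. −1: 41.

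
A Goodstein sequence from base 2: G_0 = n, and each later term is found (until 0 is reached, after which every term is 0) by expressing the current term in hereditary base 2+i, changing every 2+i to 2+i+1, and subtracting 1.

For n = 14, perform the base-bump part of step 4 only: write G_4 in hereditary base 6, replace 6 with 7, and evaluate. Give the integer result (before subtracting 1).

base 2: 14 = 2^(2 + 1) + 2^2 + 2; at 3: 3^(3 + 1) + 3^3 + 3 = 111; next = 110
base 3: 110 = 3^(3 + 1) + 3^3 + 2; at 4: 4^(4 + 1) + 4^4 + 2 = 1282; next = 1281
base 4: 1281 = 4^(4 + 1) + 4^4 + 1; at 5: 5^(5 + 1) + 5^5 + 1 = 18751; next = 18750
base 5: 18750 = 5^(5 + 1) + 5^5; at 6: 6^(6 + 1) + 6^6 = 326592; next = 326591
base 6: 326591 = 6^(6 + 1) + 5·6^5 + 5·6^4 + 5·6^3 + 5·6^2 + 5·6 + 5; at 7: 7^(7 + 1) + 5·7^5 + 5·7^4 + 5·7^3 + 5·7^2 + 5·7 + 5 = 5862841; next = 5862840

5862841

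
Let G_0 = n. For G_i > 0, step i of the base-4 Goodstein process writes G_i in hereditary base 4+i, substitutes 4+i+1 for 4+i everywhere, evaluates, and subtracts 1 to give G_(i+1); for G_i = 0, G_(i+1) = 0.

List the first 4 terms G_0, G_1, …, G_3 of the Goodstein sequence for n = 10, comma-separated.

10, 11, 12, 13

[0] 10 ≡ 2·4 + 2 (base 4). Lift 5: 12. −1: 11.
[1] 11 ≡ 2·5 + 1 (base 5). Lift 6: 13. −1: 12.
[2] 12 ≡ 2·6 (base 6). Lift 7: 14. −1: 13.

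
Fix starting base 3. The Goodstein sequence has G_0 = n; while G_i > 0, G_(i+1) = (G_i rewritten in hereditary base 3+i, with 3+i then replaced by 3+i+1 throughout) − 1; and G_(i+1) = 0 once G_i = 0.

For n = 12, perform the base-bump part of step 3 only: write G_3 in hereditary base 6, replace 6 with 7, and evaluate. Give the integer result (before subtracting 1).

50

G_0=12  [base 3] 3^2 + 3  →[3↦4]→  4^2 + 4 = 20  −1 ⇒ G_1=19
G_1=19  [base 4] 4^2 + 3  →[4↦5]→  5^2 + 3 = 28  −1 ⇒ G_2=27
G_2=27  [base 5] 5^2 + 2  →[5↦6]→  6^2 + 2 = 38  −1 ⇒ G_3=37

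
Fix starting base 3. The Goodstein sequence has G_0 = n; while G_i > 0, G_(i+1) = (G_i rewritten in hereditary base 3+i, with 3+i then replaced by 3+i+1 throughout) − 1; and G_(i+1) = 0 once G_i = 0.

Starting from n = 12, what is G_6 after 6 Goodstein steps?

G_0 = 12. HB_3(12) = 3^2 + 3. Bump = 20. G_1 = 19.
G_1 = 19. HB_4(19) = 4^2 + 3. Bump = 28. G_2 = 27.
G_2 = 27. HB_5(27) = 5^2 + 2. Bump = 38. G_3 = 37.
G_3 = 37. HB_6(37) = 6^2 + 1. Bump = 50. G_4 = 49.
G_4 = 49. HB_7(49) = 7^2. Bump = 64. G_5 = 63.
G_5 = 63. HB_8(63) = 7·8 + 7. Bump = 70. G_6 = 69.

69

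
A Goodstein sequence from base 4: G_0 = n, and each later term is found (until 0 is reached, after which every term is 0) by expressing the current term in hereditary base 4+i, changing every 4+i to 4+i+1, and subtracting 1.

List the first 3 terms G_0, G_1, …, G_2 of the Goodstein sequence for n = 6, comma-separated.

6, 6, 6

step 0: 6 = 4 + 2; sub 5 for 4: 5 + 2; = 7; G_1 = 7−1 = 6
step 1: 6 = 5 + 1; sub 6 for 5: 6 + 1; = 7; G_2 = 7−1 = 6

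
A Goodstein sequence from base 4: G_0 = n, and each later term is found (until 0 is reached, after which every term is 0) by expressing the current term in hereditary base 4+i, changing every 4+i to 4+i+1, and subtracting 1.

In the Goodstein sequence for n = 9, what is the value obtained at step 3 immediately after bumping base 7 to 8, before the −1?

12

9 —HB4→ 2·4 + 1 —bump→ 2·5 + 1 = 11 —(−1)→ 10
10 —HB5→ 2·5 —bump→ 2·6 = 12 —(−1)→ 11
11 —HB6→ 6 + 5 —bump→ 7 + 5 = 12 —(−1)→ 11
11 —HB7→ 7 + 4 —bump→ 8 + 4 = 12 —(−1)→ 11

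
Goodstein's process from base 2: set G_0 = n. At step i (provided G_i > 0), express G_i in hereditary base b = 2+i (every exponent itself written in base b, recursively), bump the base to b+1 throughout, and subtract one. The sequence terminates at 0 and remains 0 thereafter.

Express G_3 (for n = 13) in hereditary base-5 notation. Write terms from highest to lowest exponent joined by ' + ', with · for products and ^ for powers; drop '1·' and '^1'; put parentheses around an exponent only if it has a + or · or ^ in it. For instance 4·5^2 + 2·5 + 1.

[0] 13 ≡ 2^(2 + 1) + 2^2 + 1 (base 2). Lift 3: 109. −1: 108.
[1] 108 ≡ 3^(3 + 1) + 3^3 (base 3). Lift 4: 1280. −1: 1279.
[2] 1279 ≡ 4^(4 + 1) + 3·4^3 + 3·4^2 + 3·4 + 3 (base 4). Lift 5: 16093. −1: 16092.
[3] 16092 ≡ 5^(5 + 1) + 3·5^3 + 3·5^2 + 3·5 + 2 (base 5). Lift 6: 280712. −1: 280711.

5^(5 + 1) + 3·5^3 + 3·5^2 + 3·5 + 2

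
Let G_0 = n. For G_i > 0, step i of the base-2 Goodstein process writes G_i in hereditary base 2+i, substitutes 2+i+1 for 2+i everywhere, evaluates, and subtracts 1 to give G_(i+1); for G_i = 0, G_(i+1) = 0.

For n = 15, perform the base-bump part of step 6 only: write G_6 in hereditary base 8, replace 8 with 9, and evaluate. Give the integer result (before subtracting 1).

G_0 = 15. HB_2(15) = 2^(2 + 1) + 2^2 + 2 + 1. Bump = 112. G_1 = 111.
G_1 = 111. HB_3(111) = 3^(3 + 1) + 3^3 + 3. Bump = 1284. G_2 = 1283.
G_2 = 1283. HB_4(1283) = 4^(4 + 1) + 4^4 + 3. Bump = 18753. G_3 = 18752.
G_3 = 18752. HB_5(18752) = 5^(5 + 1) + 5^5 + 2. Bump = 326594. G_4 = 326593.
G_4 = 326593. HB_6(326593) = 6^(6 + 1) + 6^6 + 1. Bump = 6588345. G_5 = 6588344.
G_5 = 6588344. HB_7(6588344) = 7^(7 + 1) + 7^7. Bump = 150994944. G_6 = 150994943.
G_6 = 150994943. HB_8(150994943) = 8^(8 + 1) + 7·8^7 + 7·8^6 + 7·8^5 + 7·8^4 + 7·8^3 + 7·8^2 + 7·8 + 7. Bump = 3524450281. G_7 = 3524450280.

3524450281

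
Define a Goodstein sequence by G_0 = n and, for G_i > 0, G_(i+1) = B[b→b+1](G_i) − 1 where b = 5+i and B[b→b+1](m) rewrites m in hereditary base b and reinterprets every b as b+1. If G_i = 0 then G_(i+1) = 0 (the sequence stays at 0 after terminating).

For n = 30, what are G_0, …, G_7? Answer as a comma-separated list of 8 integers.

base 5: 30 = 5^2 + 5; at 6: 6^2 + 6 = 42; next = 41
base 6: 41 = 6^2 + 5; at 7: 7^2 + 5 = 54; next = 53
base 7: 53 = 7^2 + 4; at 8: 8^2 + 4 = 68; next = 67
base 8: 67 = 8^2 + 3; at 9: 9^2 + 3 = 84; next = 83
base 9: 83 = 9^2 + 2; at 10: 10^2 + 2 = 102; next = 101
base 10: 101 = 10^2 + 1; at 11: 11^2 + 1 = 122; next = 121
base 11: 121 = 11^2; at 12: 12^2 = 144; next = 143

30, 41, 53, 67, 83, 101, 121, 143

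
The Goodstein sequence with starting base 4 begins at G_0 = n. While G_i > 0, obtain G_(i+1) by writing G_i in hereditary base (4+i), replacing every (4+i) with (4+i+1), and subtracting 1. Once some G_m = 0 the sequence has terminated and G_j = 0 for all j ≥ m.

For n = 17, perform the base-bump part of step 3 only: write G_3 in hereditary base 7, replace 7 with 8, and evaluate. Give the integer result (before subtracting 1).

G_0=17  [base 4] 4^2 + 1  →[4↦5]→  5^2 + 1 = 26  −1 ⇒ G_1=25
G_1=25  [base 5] 5^2  →[5↦6]→  6^2 = 36  −1 ⇒ G_2=35
G_2=35  [base 6] 5·6 + 5  →[6↦7]→  5·7 + 5 = 40  −1 ⇒ G_3=39
G_3=39  [base 7] 5·7 + 4  →[7↦8]→  5·8 + 4 = 44  −1 ⇒ G_4=43

44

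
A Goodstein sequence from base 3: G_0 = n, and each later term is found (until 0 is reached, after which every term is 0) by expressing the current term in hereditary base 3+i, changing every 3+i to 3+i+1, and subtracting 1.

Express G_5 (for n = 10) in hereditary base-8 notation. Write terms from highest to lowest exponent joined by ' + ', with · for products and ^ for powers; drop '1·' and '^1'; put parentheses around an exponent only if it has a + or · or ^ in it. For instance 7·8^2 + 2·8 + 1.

10 —HB3→ 3^2 + 1 —bump→ 4^2 + 1 = 17 —(−1)→ 16
16 —HB4→ 4^2 —bump→ 5^2 = 25 —(−1)→ 24
24 —HB5→ 4·5 + 4 —bump→ 4·6 + 4 = 28 —(−1)→ 27
27 —HB6→ 4·6 + 3 —bump→ 4·7 + 3 = 31 —(−1)→ 30
30 —HB7→ 4·7 + 2 —bump→ 4·8 + 2 = 34 —(−1)→ 33
33 —HB8→ 4·8 + 1 —bump→ 4·9 + 1 = 37 —(−1)→ 36

4·8 + 1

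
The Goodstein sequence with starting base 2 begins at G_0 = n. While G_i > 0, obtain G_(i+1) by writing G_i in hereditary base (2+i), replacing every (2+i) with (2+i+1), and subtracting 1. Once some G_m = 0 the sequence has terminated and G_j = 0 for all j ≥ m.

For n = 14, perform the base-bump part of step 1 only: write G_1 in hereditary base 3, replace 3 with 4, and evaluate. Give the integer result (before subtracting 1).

1282

i=0: 14 = 2^(2 + 1) + 2^2 + 2 (b=2); 2→3: 3^(3 + 1) + 3^3 + 3 = 111; 111−1 = 110
i=1: 110 = 3^(3 + 1) + 3^3 + 2 (b=3); 3→4: 4^(4 + 1) + 4^4 + 2 = 1282; 1282−1 = 1281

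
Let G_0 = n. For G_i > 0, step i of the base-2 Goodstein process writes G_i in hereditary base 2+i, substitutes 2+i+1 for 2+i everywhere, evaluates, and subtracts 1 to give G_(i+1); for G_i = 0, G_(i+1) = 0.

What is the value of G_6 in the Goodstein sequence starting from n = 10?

84073323

step 0: 10 = 2^(2 + 1) + 2; sub 3 for 2: 3^(3 + 1) + 3; = 84; G_1 = 84−1 = 83
step 1: 83 = 3^(3 + 1) + 2; sub 4 for 3: 4^(4 + 1) + 2; = 1026; G_2 = 1026−1 = 1025
step 2: 1025 = 4^(4 + 1) + 1; sub 5 for 4: 5^(5 + 1) + 1; = 15626; G_3 = 15626−1 = 15625
step 3: 15625 = 5^(5 + 1); sub 6 for 5: 6^(6 + 1); = 279936; G_4 = 279936−1 = 279935
step 4: 279935 = 5·6^6 + 5·6^5 + 5·6^4 + 5·6^3 + 5·6^2 + 5·6 + 5; sub 7 for 6: 5·7^7 + 5·7^5 + 5·7^4 + 5·7^3 + 5·7^2 + 5·7 + 5; = 4215755; G_5 = 4215755−1 = 4215754
step 5: 4215754 = 5·7^7 + 5·7^5 + 5·7^4 + 5·7^3 + 5·7^2 + 5·7 + 4; sub 8 for 7: 5·8^8 + 5·8^5 + 5·8^4 + 5·8^3 + 5·8^2 + 5·8 + 4; = 84073324; G_6 = 84073324−1 = 84073323
step 6: 84073323 = 5·8^8 + 5·8^5 + 5·8^4 + 5·8^3 + 5·8^2 + 5·8 + 3; sub 9 for 8: 5·9^9 + 5·9^5 + 5·9^4 + 5·9^3 + 5·9^2 + 5·9 + 3; = 1937434593; G_7 = 1937434593−1 = 1937434592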